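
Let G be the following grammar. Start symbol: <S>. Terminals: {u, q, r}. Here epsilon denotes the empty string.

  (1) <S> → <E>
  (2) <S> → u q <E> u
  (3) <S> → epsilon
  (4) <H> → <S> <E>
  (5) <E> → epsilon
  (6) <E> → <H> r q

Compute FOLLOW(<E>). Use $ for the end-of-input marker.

{$, r, u}

FIRST(<S>): from <S>→<E> we get {epsilon, r, u}; from <S>→u q <E> u we get {u}; from <S>→epsilon we get {epsilon}. So FIRST(<S>) = {epsilon, r, u}.
FIRST(<H>): from <H>→<S> <E> we get {epsilon, r, u}. So FIRST(<H>) = {epsilon, r, u}.
FIRST(<E>): from <E>→epsilon we get {epsilon}; from <E>→<H> r q we get {r, u}. So FIRST(<E>) = {epsilon, r, u}.
FOLLOW(<S>) includes $ since <S> is the start symbol.
FOLLOW(<H>): in <E>→<H> r q, <H> is followed by r q with FIRST {r}. Thus FOLLOW(<H>) = {r}.
FOLLOW(<S>): in <H>→<S> <E>, <S> is followed by <E> with FIRST {epsilon, r, u}; in <H>→<S> <E>, the suffix after <S> is nullable, so FOLLOW(<S>) ⊇ FOLLOW(<H>) = {r}. Thus FOLLOW(<S>) = {$, r, u}.
FOLLOW(<E>): in <S>→<E>, the suffix after <E> is empty, so FOLLOW(<E>) ⊇ FOLLOW(<S>) = {$, r, u}; in <S>→u q <E> u, <E> is followed by u with FIRST {u}; in <H>→<S> <E>, the suffix after <E> is empty, so FOLLOW(<E>) ⊇ FOLLOW(<H>) = {r}. Thus FOLLOW(<E>) = {$, r, u}.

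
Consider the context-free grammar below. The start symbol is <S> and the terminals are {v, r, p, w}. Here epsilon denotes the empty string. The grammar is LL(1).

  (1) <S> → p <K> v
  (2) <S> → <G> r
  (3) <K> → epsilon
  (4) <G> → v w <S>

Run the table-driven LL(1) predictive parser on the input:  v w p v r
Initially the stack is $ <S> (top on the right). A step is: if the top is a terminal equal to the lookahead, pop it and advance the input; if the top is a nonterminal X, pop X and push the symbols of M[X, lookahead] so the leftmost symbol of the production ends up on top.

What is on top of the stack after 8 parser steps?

     Stack        Input        Action
  1  $ <S>        v w p v r $  expand <S> → <G> r
  2  $ r <G>      v w p v r $  expand <G> → v w <S>
  3  $ r <S> w v  v w p v r $  match v
  4  $ r <S> w    w p v r $    match w
  5  $ r <S>      p v r $      expand <S> → p <K> v
  6  $ r v <K> p  p v r $      match p
  7  $ r v <K>    v r $        expand <K> → epsilon
  8  $ r v        v r $        match v
Stack after step 8: $ r (top = r).

r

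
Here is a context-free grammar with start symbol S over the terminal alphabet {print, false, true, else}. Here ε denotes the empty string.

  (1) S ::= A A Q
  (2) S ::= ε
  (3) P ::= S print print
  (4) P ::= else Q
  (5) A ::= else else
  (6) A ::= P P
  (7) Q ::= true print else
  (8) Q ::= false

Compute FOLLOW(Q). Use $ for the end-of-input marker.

FIRST(Q): from Q::=true print else we get {true}; from Q::=false we get {false}. So FIRST(Q) = {false, true}.
FIRST(S): from S::=A A Q we get {else, print}; from S::=ε we get {ε}. So FIRST(S) = {ε, else, print}.
FIRST(P): from P::=S print print we get {else, print}; from P::=else Q we get {else}. So FIRST(P) = {else, print}.
FIRST(A): from A::=else else we get {else}; from A::=P P we get {else, print}. So FIRST(A) = {else, print}.
FOLLOW(S) includes $ since S is the start symbol.
FOLLOW(S): in P::=S print print, S is followed by print print with FIRST {print}. Thus FOLLOW(S) = {$, print}.
FOLLOW(A): in S::=A A Q (occurrence 1), A is followed by A Q with FIRST {else, print}; in S::=A A Q (occurrence 2), A is followed by Q with FIRST {false, true}. Thus FOLLOW(A) = {else, false, print, true}.
FOLLOW(P): in A::=P P (occurrence 1), P is followed by P with FIRST {else, print}; in A::=P P (occurrence 2), the suffix after P is empty, so FOLLOW(P) ⊇ FOLLOW(A) = {else, false, print, true}. Thus FOLLOW(P) = {else, false, print, true}.
FOLLOW(Q): in S::=A A Q, the suffix after Q is empty, so FOLLOW(Q) ⊇ FOLLOW(S) = {$, print}; in P::=else Q, the suffix after Q is empty, so FOLLOW(Q) ⊇ FOLLOW(P) = {else, false, print, true}. Thus FOLLOW(Q) = {$, else, false, print, true}.

{$, else, false, print, true}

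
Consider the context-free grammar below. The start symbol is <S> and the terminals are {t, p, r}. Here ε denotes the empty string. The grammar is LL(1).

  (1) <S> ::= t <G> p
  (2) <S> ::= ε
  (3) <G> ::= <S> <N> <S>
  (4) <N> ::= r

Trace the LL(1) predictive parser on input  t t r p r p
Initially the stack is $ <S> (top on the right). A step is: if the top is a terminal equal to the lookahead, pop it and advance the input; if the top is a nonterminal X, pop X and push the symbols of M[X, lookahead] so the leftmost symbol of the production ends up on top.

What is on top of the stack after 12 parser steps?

r

      Stack                      Input          Action
   1  $ <S>                      t t r p r p $  expand <S> ::= t <G> p
   2  $ p <G> t                  t t r p r p $  match t
   3  $ p <G>                    t r p r p $    expand <G> ::= <S> <N> <S>
   4  $ p <S> <N> <S>            t r p r p $    expand <S> ::= t <G> p
   5  $ p <S> <N> p <G> t        t r p r p $    match t
   6  $ p <S> <N> p <G>          r p r p $      expand <G> ::= <S> <N> <S>
   7  $ p <S> <N> p <S> <N> <S>  r p r p $      expand <S> ::= ε
   8  $ p <S> <N> p <S> <N>      r p r p $      expand <N> ::= r
   9  $ p <S> <N> p <S> r        r p r p $      match r
  10  $ p <S> <N> p <S>          p r p $        expand <S> ::= ε
  11  $ p <S> <N> p              p r p $        match p
  12  $ p <S> <N>                r p $          expand <N> ::= r
Stack after step 12: $ p <S> r (top = r).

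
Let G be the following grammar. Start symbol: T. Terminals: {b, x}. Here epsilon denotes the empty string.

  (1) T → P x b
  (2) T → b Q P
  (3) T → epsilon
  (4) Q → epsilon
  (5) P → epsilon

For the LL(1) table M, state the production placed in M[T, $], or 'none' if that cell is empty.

FIRST(Q) = {epsilon}
FIRST(P) = {epsilon}
FIRST(T) = {epsilon, b, x}  (via P x b)
FOLLOW(T) includes $ since T is the start symbol.
FOLLOW(T): T appears on no right-hand side. Thus FOLLOW(T) = {$}.
For T → P x b: FIRST(P x b) = {x}, so it goes in M[T, t] for t ∈ {x}.
For T → b Q P: FIRST(b Q P) = {b}, so it goes in M[T, t] for t ∈ {b}.
For T → epsilon: FIRST(epsilon) = {epsilon}, so it goes in M[T, t] for t ∈ {}; since epsilon ∈ FIRST, also for every t ∈ FOLLOW(T) = {$}.

T → epsilon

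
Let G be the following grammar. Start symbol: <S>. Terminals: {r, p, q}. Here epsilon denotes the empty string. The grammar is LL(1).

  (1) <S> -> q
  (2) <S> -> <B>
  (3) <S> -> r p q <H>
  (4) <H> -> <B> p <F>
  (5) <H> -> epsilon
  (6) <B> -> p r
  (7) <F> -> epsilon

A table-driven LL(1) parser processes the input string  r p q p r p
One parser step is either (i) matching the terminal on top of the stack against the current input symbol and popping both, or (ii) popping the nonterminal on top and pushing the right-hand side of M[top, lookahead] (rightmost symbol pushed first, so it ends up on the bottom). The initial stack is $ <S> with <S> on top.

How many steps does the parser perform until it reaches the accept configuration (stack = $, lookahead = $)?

10

      Stack        Input          Action
   1  $ <S>        r p q p r p $  expand <S> -> r p q <H>
   2  $ <H> q p r  r p q p r p $  match r
   3  $ <H> q p    p q p r p $    match p
   4  $ <H> q      q p r p $      match q
   5  $ <H>        p r p $        expand <H> -> <B> p <F>
   6  $ <F> p <B>  p r p $        expand <B> -> p r
   7  $ <F> p r p  p r p $        match p
   8  $ <F> p r    r p $          match r
   9  $ <F> p      p $            match p
  10  $ <F>        $              expand <F> -> epsilon
Accept reached after 10 steps.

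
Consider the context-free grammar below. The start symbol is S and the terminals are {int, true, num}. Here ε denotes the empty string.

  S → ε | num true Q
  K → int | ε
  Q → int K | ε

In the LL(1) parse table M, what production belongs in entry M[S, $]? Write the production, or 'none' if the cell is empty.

S → ε

FIRST(S) = {ε, num}
FIRST(K) = {ε, int}
FIRST(Q) = {ε, int}
FOLLOW(S) includes $ since S is the start symbol.
FOLLOW(S): S appears on no right-hand side. Thus FOLLOW(S) = {$}.
For S → ε: FIRST(ε) = {ε}, so it goes in M[S, t] for t ∈ {}; since ε ∈ FIRST, also for every t ∈ FOLLOW(S) = {$}.
For S → num true Q: FIRST(num true Q) = {num}, so it goes in M[S, t] for t ∈ {num}.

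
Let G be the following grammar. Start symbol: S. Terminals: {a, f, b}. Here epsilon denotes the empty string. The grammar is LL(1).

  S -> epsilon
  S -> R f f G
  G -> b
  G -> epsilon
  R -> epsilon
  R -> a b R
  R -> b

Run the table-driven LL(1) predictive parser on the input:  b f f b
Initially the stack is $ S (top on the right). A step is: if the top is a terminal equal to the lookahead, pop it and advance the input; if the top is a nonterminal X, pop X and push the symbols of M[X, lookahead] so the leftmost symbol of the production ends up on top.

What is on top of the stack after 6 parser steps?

step 1: stack=$ S  input=b f f b $  — expand S -> R f f G
step 2: stack=$ G f f R  input=b f f b $  — expand R -> b
step 3: stack=$ G f f b  input=b f f b $  — match b
step 4: stack=$ G f f  input=f f b $  — match f
step 5: stack=$ G f  input=f b $  — match f
step 6: stack=$ G  input=b $  — expand G -> b
Stack after step 6: $ b (top = b).

b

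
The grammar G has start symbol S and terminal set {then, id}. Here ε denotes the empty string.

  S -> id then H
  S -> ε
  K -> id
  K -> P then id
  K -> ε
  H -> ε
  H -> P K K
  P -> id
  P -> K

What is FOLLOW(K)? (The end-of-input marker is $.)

{$, id, then}

FIRST(S) = {ε, id}
FIRST(K) = {ε, id, then}  (via P then id)
FIRST(P) = {ε, id, then}  (via K)
FIRST(H) = {ε, id, then}  (via P K K)
FOLLOW(S) includes $ since S is the start symbol.
FOLLOW(S): S appears on no right-hand side. Thus FOLLOW(S) = {$}.
FOLLOW(H): in S->id then H, the suffix after H is empty, so FOLLOW(H) ⊇ FOLLOW(S) = {$}. Thus FOLLOW(H) = {$}.
FOLLOW(P): in K->P then id, P is followed by then id with FIRST {then}; in H->P K K, P is followed by K K with FIRST {ε, id, then}; in H->P K K, the suffix after P is nullable, so FOLLOW(P) ⊇ FOLLOW(H) = {$}. Thus FOLLOW(P) = {$, id, then}.
FOLLOW(K): in H->P K K (occurrence 1), K is followed by K with FIRST {ε, id, then}; in H->P K K (occurrence 1), the suffix after K is nullable, so FOLLOW(K) ⊇ FOLLOW(H) = {$}; in H->P K K (occurrence 2), the suffix after K is empty, so FOLLOW(K) ⊇ FOLLOW(H) = {$}; in P->K, the suffix after K is empty, so FOLLOW(K) ⊇ FOLLOW(P) = {$, id, then}. Thus FOLLOW(K) = {$, id, then}.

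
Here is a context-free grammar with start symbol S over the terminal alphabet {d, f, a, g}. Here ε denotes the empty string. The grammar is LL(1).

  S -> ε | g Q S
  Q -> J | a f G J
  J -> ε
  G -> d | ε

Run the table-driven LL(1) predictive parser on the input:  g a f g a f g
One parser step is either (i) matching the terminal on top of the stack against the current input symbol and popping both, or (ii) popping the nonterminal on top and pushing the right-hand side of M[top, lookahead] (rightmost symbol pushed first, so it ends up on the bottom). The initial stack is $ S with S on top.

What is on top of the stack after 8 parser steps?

g

     Stack        Input            Action
  1  $ S          g a f g a f g $  expand S -> g Q S
  2  $ S Q g      g a f g a f g $  match g
  3  $ S Q        a f g a f g $    expand Q -> a f G J
  4  $ S J G f a  a f g a f g $    match a
  5  $ S J G f    f g a f g $      match f
  6  $ S J G      g a f g $        expand G -> ε
  7  $ S J        g a f g $        expand J -> ε
  8  $ S          g a f g $        expand S -> g Q S
Stack after step 8: $ S Q g (top = g).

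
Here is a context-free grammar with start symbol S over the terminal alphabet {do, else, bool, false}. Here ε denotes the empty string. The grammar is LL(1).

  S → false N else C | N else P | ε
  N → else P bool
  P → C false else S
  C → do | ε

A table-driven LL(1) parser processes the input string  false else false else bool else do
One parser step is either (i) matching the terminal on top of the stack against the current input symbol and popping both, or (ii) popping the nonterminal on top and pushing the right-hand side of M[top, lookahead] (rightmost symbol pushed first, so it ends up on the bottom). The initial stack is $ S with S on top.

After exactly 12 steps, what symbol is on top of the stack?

step 1: stack=$ S  input=false else false else bool else do $  — expand S → false N else C
step 2: stack=$ C else N false  input=false else false else bool else do $  — match false
step 3: stack=$ C else N  input=else false else bool else do $  — expand N → else P bool
step 4: stack=$ C else bool P else  input=else false else bool else do $  — match else
step 5: stack=$ C else bool P  input=false else bool else do $  — expand P → C false else S
step 6: stack=$ C else bool S else false C  input=false else bool else do $  — expand C → ε
step 7: stack=$ C else bool S else false  input=false else bool else do $  — match false
step 8: stack=$ C else bool S else  input=else bool else do $  — match else
step 9: stack=$ C else bool S  input=bool else do $  — expand S → ε
step 10: stack=$ C else bool  input=bool else do $  — match bool
step 11: stack=$ C else  input=else do $  — match else
step 12: stack=$ C  input=do $  — expand C → do
Stack after step 12: $ do (top = do).

do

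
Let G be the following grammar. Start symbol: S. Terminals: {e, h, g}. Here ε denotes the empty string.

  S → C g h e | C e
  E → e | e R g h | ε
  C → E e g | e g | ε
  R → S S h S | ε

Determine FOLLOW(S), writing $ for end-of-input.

FIRST(E) = {ε, e}
FIRST(C) = {ε, e}  (via E e g)
FIRST(S) = {e, g}  (via C g h e, C e)
FIRST(R) = {ε, e, g}  (via S S h S)
FOLLOW(S) includes $ since S is the start symbol.
FOLLOW(E): in C→E e g, E is followed by e g with FIRST {e}. Thus FOLLOW(E) = {e}.
FOLLOW(C): in S→C g h e, C is followed by g h e with FIRST {g}; in S→C e, C is followed by e with FIRST {e}. Thus FOLLOW(C) = {e, g}.
FOLLOW(R): in E→e R g h, R is followed by g h with FIRST {g}. Thus FOLLOW(R) = {g}.
FOLLOW(S): in R→S S h S (occurrence 1), S is followed by S h S with FIRST {e, g}; in R→S S h S (occurrence 2), S is followed by h S with FIRST {h}; in R→S S h S (occurrence 3), the suffix after S is empty, so FOLLOW(S) ⊇ FOLLOW(R) = {g}. Thus FOLLOW(S) = {$, e, g, h}.

{$, e, g, h}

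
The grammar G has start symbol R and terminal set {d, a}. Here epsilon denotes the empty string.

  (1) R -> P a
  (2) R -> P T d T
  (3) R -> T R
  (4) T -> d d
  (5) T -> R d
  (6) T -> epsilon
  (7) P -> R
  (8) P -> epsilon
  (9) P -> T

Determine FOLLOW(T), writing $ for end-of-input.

FIRST(R): from R->P a we get {a, d}; from R->P T d T we get {a, d}; from R->T R we get {a, d}. So FIRST(R) = {a, d}.
FIRST(T): from T->d d we get {d}; from T->R d we get {a, d}; from T->epsilon we get {epsilon}. So FIRST(T) = {epsilon, a, d}.
FIRST(P): from P->R we get {a, d}; from P->epsilon we get {epsilon}; from P->T we get {epsilon, a, d}. So FIRST(P) = {epsilon, a, d}.
FOLLOW(R) includes $ since R is the start symbol.
FOLLOW(P): in R->P a, P is followed by a with FIRST {a}; in R->P T d T, P is followed by T d T with FIRST {a, d}. Thus FOLLOW(P) = {a, d}.
FOLLOW(R): in R->T R, the suffix after R is empty (adds nothing new); in T->R d, R is followed by d with FIRST {d}; in P->R, the suffix after R is empty, so FOLLOW(R) ⊇ FOLLOW(P) = {a, d}. Thus FOLLOW(R) = {$, a, d}.
FOLLOW(T): in R->P T d T (occurrence 1), T is followed by d T with FIRST {d}; in R->P T d T (occurrence 2), the suffix after T is empty, so FOLLOW(T) ⊇ FOLLOW(R) = {$, a, d}; in R->T R, T is followed by R with FIRST {a, d}; in P->T, the suffix after T is empty, so FOLLOW(T) ⊇ FOLLOW(P) = {a, d}. Thus FOLLOW(T) = {$, a, d}.

{$, a, d}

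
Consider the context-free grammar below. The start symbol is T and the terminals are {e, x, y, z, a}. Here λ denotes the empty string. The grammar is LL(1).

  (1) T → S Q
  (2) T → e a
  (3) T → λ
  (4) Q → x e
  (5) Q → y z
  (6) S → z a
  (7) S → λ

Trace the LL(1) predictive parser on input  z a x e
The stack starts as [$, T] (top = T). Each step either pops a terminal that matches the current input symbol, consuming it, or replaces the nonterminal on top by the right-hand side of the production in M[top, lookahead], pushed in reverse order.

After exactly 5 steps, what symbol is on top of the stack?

     Stack    Input      Action
  1  $ T      z a x e $  expand T → S Q
  2  $ Q S    z a x e $  expand S → z a
  3  $ Q a z  z a x e $  match z
  4  $ Q a    a x e $    match a
  5  $ Q      x e $      expand Q → x e
Stack after step 5: $ e x (top = x).

x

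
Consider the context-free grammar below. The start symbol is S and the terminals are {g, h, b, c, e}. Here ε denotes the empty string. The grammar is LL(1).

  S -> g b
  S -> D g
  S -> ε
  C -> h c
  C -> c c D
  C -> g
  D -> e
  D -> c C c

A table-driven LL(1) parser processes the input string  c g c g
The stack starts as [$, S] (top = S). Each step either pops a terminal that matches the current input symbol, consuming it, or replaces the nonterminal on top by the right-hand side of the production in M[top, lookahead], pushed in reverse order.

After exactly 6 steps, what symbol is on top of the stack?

     Stack      Input      Action
  1  $ S        c g c g $  expand S -> D g
  2  $ g D      c g c g $  expand D -> c C c
  3  $ g c C c  c g c g $  match c
  4  $ g c C    g c g $    expand C -> g
  5  $ g c g    g c g $    match g
  6  $ g c      c g $      match c
Stack after step 6: $ g (top = g).

g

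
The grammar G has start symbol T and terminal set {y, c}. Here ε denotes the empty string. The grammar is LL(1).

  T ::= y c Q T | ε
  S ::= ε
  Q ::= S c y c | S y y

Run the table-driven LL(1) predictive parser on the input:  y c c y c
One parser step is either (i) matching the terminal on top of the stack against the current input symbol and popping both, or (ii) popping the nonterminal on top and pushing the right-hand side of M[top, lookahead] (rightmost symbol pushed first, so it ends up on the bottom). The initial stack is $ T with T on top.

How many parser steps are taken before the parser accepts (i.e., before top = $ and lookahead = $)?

     Stack        Input        Action
  1  $ T          y c c y c $  expand T ::= y c Q T
  2  $ T Q c y    y c c y c $  match y
  3  $ T Q c      c c y c $    match c
  4  $ T Q        c y c $      expand Q ::= S c y c
  5  $ T c y c S  c y c $      expand S ::= ε
  6  $ T c y c    c y c $      match c
  7  $ T c y      y c $        match y
  8  $ T c        c $          match c
  9  $ T          $            expand T ::= ε
Accept reached after 9 steps.

9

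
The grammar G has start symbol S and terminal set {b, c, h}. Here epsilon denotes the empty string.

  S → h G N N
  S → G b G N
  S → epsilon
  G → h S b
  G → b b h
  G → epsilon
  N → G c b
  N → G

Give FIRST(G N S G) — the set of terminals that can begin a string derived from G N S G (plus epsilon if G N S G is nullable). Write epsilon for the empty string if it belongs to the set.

FIRST(G) = {epsilon, b, h}
FIRST(S) = {epsilon, b, h}  (via G b G N)
FIRST(N) = {epsilon, b, c, h}  (via G c b, G)
FIRST(G N S G): take FIRST of each symbol in turn, carrying on past any symbol whose FIRST contains epsilon; result {epsilon, b, c, h}.

{epsilon, b, c, h}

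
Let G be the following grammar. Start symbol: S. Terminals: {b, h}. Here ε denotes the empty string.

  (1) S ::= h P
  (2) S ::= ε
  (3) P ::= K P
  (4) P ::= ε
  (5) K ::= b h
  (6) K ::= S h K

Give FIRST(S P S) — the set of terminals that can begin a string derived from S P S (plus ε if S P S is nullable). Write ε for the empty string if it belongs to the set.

FIRST(S) = {ε, h}
FIRST(K) = {b, h}  (via S h K)
FIRST(P) = {ε, b, h}  (via K P)
FIRST(S P S): take FIRST of each symbol in turn, carrying on past any symbol whose FIRST contains ε; result {ε, b, h}.

{ε, b, h}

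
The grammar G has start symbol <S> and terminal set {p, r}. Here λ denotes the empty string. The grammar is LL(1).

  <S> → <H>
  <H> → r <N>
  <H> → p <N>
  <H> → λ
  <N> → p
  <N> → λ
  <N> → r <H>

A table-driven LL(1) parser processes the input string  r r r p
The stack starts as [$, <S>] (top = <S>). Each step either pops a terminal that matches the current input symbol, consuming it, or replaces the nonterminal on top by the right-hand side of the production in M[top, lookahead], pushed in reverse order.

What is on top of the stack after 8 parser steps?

p

step 1: stack=$ <S>  input=r r r p $  — expand <S> → <H>
step 2: stack=$ <H>  input=r r r p $  — expand <H> → r <N>
step 3: stack=$ <N> r  input=r r r p $  — match r
step 4: stack=$ <N>  input=r r p $  — expand <N> → r <H>
step 5: stack=$ <H> r  input=r r p $  — match r
step 6: stack=$ <H>  input=r p $  — expand <H> → r <N>
step 7: stack=$ <N> r  input=r p $  — match r
step 8: stack=$ <N>  input=p $  — expand <N> → p
Stack after step 8: $ p (top = p).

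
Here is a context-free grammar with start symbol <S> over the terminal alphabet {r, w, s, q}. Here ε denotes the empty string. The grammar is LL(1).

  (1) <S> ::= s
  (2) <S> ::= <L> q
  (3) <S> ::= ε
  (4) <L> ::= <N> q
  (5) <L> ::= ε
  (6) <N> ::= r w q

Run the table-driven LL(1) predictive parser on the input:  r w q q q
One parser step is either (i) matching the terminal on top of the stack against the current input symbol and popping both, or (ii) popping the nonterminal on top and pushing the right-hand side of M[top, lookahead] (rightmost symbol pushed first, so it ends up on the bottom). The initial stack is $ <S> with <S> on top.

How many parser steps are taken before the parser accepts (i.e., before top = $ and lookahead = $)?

8

     Stack        Input        Action
  1  $ <S>        r w q q q $  expand <S> ::= <L> q
  2  $ q <L>      r w q q q $  expand <L> ::= <N> q
  3  $ q q <N>    r w q q q $  expand <N> ::= r w q
  4  $ q q q w r  r w q q q $  match r
  5  $ q q q w    w q q q $    match w
  6  $ q q q      q q q $      match q
  7  $ q q        q q $        match q
  8  $ q          q $          match q
Accept reached after 8 steps.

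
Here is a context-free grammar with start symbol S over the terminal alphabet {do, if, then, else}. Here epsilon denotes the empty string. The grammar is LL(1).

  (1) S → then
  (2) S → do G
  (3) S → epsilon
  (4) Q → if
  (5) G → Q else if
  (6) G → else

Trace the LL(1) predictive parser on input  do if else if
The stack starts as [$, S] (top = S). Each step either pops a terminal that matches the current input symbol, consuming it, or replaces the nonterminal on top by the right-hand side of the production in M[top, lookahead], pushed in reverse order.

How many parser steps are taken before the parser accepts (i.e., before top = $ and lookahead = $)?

step 1: stack=$ S  input=do if else if $  — expand S → do G
step 2: stack=$ G do  input=do if else if $  — match do
step 3: stack=$ G  input=if else if $  — expand G → Q else if
step 4: stack=$ if else Q  input=if else if $  — expand Q → if
step 5: stack=$ if else if  input=if else if $  — match if
step 6: stack=$ if else  input=else if $  — match else
step 7: stack=$ if  input=if $  — match if
Accept reached after 7 steps.

7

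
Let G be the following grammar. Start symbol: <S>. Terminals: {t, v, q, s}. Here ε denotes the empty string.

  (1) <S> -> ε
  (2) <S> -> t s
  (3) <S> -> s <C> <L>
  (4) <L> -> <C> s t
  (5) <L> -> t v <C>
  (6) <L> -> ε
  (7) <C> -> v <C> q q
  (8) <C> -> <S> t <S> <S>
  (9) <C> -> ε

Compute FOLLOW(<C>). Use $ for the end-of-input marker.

FIRST(<S>) = {ε, s, t}
FIRST(<C>) = {ε, s, t, v}  (via <S> t <S> <S>)
FIRST(<L>) = {ε, s, t, v}  (via <C> s t)
FOLLOW(<S>) includes $ since <S> is the start symbol.
FOLLOW(<S>): in <C>-><S> t <S> <S> (occurrence 1), <S> is followed by t <S> <S> with FIRST {t}; in <C>-><S> t <S> <S> (occurrence 2), <S> is followed by <S> with FIRST {ε, s, t}; in <C>-><S> t <S> <S> (occurrence 2), the suffix after <S> is nullable, so FOLLOW(<S>) ⊇ FOLLOW(<C>) = {$, q, s, t, v}; in <C>-><S> t <S> <S> (occurrence 3), the suffix after <S> is empty, so FOLLOW(<S>) ⊇ FOLLOW(<C>) = {$, q, s, t, v}. Thus FOLLOW(<S>) = {$, q, s, t, v}.
FOLLOW(<L>): in <S>->s <C> <L>, the suffix after <L> is empty, so FOLLOW(<L>) ⊇ FOLLOW(<S>) = {$, q, s, t, v}. Thus FOLLOW(<L>) = {$, q, s, t, v}.
FOLLOW(<C>): in <S>->s <C> <L>, <C> is followed by <L> with FIRST {ε, s, t, v}; in <S>->s <C> <L>, the suffix after <C> is nullable, so FOLLOW(<C>) ⊇ FOLLOW(<S>) = {$, q, s, t, v}; in <L>-><C> s t, <C> is followed by s t with FIRST {s}; in <L>->t v <C>, the suffix after <C> is empty, so FOLLOW(<C>) ⊇ FOLLOW(<L>) = {$, q, s, t, v}; in <C>->v <C> q q, <C> is followed by q q with FIRST {q}. Thus FOLLOW(<C>) = {$, q, s, t, v}.

{$, q, s, t, v}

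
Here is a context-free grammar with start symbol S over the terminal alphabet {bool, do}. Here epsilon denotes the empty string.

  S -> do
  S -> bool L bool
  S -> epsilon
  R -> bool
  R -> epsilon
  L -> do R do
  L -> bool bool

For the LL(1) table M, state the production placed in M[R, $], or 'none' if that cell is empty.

none

FIRST(S): from S->do we get {do}; from S->bool L bool we get {bool}; from S->epsilon we get {epsilon}. So FIRST(S) = {epsilon, bool, do}.
FIRST(R): from R->bool we get {bool}; from R->epsilon we get {epsilon}. So FIRST(R) = {epsilon, bool}.
FIRST(L): from L->do R do we get {do}; from L->bool bool we get {bool}. So FIRST(L) = {bool, do}.
FOLLOW(S) includes $ since S is the start symbol.
FOLLOW(R): in L->do R do, R is followed by do with FIRST {do}. Thus FOLLOW(R) = {do}.
For R -> bool: FIRST(bool) = {bool}, so it goes in M[R, t] for t ∈ {bool}.
For R -> epsilon: FIRST(epsilon) = {epsilon}, so it goes in M[R, t] for t ∈ {}; since epsilon ∈ FIRST, also for every t ∈ FOLLOW(R) = {do}.
None of these place a production in M[R, $].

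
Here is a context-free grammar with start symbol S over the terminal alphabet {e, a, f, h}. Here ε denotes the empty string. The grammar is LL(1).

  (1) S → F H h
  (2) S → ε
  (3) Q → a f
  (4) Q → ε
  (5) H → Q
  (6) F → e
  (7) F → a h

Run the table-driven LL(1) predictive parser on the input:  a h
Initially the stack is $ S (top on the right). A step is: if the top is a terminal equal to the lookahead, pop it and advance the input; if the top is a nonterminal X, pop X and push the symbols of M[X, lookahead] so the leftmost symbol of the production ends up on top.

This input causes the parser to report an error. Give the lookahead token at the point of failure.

$

step 1: stack=$ S  input=a h $  — expand S → F H h
step 2: stack=$ h H F  input=a h $  — expand F → a h
step 3: stack=$ h H h a  input=a h $  — match a
step 4: stack=$ h H h  input=h $  — match h
step 5: stack=$ h H  input=$  — error: M[H, $] is empty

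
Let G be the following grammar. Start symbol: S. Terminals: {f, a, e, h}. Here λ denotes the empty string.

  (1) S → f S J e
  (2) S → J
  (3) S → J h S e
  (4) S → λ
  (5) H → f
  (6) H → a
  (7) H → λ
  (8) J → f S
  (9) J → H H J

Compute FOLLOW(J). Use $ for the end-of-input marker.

FIRST(H) = {λ, a, f}
FIRST(J) = {a, f}  (via H H J)
FIRST(S) = {λ, a, f}  (via J, J h S e)
FOLLOW(S) includes $ since S is the start symbol.
FOLLOW(H): in J→H H J (occurrence 1), H is followed by H J with FIRST {a, f}; in J→H H J (occurrence 2), H is followed by J with FIRST {a, f}. Thus FOLLOW(H) = {a, f}.
FOLLOW(S): in S→f S J e, S is followed by J e with FIRST {a, f}; in S→J h S e, S is followed by e with FIRST {e}; in J→f S, the suffix after S is empty, so FOLLOW(S) ⊇ FOLLOW(J) = {$, a, e, f, h}. Thus FOLLOW(S) = {$, a, e, f, h}.
FOLLOW(J): in S→f S J e, J is followed by e with FIRST {e}; in S→J, the suffix after J is empty, so FOLLOW(J) ⊇ FOLLOW(S) = {$, a, e, f, h}; in S→J h S e, J is followed by h S e with FIRST {h}; in J→H H J, the suffix after J is empty (adds nothing new). Thus FOLLOW(J) = {$, a, e, f, h}.

{$, a, e, f, h}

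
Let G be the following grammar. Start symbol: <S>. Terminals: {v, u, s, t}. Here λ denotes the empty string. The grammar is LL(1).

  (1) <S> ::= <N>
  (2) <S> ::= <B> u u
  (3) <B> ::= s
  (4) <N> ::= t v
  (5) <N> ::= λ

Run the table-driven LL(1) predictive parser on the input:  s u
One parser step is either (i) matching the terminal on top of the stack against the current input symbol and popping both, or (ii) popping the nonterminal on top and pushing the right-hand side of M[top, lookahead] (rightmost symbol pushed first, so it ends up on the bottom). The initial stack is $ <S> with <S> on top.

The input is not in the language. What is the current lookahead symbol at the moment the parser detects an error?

$

step 1: stack=$ <S>  input=s u $  — expand <S> ::= <B> u u
step 2: stack=$ u u <B>  input=s u $  — expand <B> ::= s
step 3: stack=$ u u s  input=s u $  — match s
step 4: stack=$ u u  input=u $  — match u
step 5: stack=$ u  input=$  — error: top is terminal u but lookahead is $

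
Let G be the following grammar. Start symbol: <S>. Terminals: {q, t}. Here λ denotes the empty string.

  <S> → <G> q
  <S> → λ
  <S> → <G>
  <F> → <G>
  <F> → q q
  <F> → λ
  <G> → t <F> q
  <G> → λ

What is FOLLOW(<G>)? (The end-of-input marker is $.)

{$, q}

FIRST(<G>): from <G>→t <F> q we get {t}; from <G>→λ we get {λ}. So FIRST(<G>) = {λ, t}.
FIRST(<S>): from <S>→<G> q we get {q, t}; from <S>→λ we get {λ}; from <S>→<G> we get {λ, t}. So FIRST(<S>) = {λ, q, t}.
FIRST(<F>): from <F>→<G> we get {λ, t}; from <F>→q q we get {q}; from <F>→λ we get {λ}. So FIRST(<F>) = {λ, q, t}.
FOLLOW(<S>) includes $ since <S> is the start symbol.
FOLLOW(<S>): <S> appears on no right-hand side. Thus FOLLOW(<S>) = {$}.
FOLLOW(<F>): in <G>→t <F> q, <F> is followed by q with FIRST {q}. Thus FOLLOW(<F>) = {q}.
FOLLOW(<G>): in <S>→<G> q, <G> is followed by q with FIRST {q}; in <S>→<G>, the suffix after <G> is empty, so FOLLOW(<G>) ⊇ FOLLOW(<S>) = {$}; in <F>→<G>, the suffix after <G> is empty, so FOLLOW(<G>) ⊇ FOLLOW(<F>) = {q}. Thus FOLLOW(<G>) = {$, q}.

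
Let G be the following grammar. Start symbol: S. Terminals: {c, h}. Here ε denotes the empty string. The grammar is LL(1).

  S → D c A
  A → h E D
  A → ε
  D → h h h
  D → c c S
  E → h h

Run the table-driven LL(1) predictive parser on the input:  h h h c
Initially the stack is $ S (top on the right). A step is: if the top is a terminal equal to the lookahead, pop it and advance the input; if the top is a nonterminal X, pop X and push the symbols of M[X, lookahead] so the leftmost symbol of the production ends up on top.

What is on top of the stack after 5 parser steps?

c

step 1: stack=$ S  input=h h h c $  — expand S → D c A
step 2: stack=$ A c D  input=h h h c $  — expand D → h h h
step 3: stack=$ A c h h h  input=h h h c $  — match h
step 4: stack=$ A c h h  input=h h c $  — match h
step 5: stack=$ A c h  input=h c $  — match h
Stack after step 5: $ A c (top = c).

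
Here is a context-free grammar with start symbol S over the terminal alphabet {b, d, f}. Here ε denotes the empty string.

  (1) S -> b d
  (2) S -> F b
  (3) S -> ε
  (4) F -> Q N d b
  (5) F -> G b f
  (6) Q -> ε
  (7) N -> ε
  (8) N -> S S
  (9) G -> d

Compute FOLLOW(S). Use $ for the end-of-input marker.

{$, b, d}

FIRST(Q): from Q->ε we get {ε}. So FIRST(Q) = {ε}.
FIRST(G): from G->d we get {d}. So FIRST(G) = {d}.
FIRST(S): from S->b d we get {b}; from S->F b we get {b, d}; from S->ε we get {ε}. So FIRST(S) = {ε, b, d}.
FIRST(N): from N->ε we get {ε}; from N->S S we get {ε, b, d}. So FIRST(N) = {ε, b, d}.
FIRST(F): from F->Q N d b we get {b, d}; from F->G b f we get {d}. So FIRST(F) = {b, d}.
FOLLOW(S) includes $ since S is the start symbol.
FOLLOW(F): in S->F b, F is followed by b with FIRST {b}. Thus FOLLOW(F) = {b}.
FOLLOW(Q): in F->Q N d b, Q is followed by N d b with FIRST {b, d}. Thus FOLLOW(Q) = {b, d}.
FOLLOW(N): in F->Q N d b, N is followed by d b with FIRST {d}. Thus FOLLOW(N) = {d}.
FOLLOW(S): in N->S S (occurrence 1), S is followed by S with FIRST {ε, b, d}; in N->S S (occurrence 1), the suffix after S is nullable, so FOLLOW(S) ⊇ FOLLOW(N) = {d}; in N->S S (occurrence 2), the suffix after S is empty, so FOLLOW(S) ⊇ FOLLOW(N) = {d}. Thus FOLLOW(S) = {$, b, d}.
FOLLOW(G): in F->G b f, G is followed by b f with FIRST {b}. Thus FOLLOW(G) = {b}.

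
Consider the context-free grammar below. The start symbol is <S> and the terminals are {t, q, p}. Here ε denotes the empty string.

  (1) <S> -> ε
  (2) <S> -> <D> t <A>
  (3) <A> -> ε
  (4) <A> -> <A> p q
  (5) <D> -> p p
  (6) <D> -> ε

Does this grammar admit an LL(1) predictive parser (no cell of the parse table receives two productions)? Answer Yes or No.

No

FIRST(<S>) = {ε, p, t}
FIRST(<A>) = {ε, p}
FIRST(<D>) = {ε, p}
FOLLOW(<S>) = {$}
FOLLOW(<A>) = {$, p}
FOLLOW(<D>) = {t}
Cell M[<A>, p] receives both <A> -> ε and <A> -> <A> p q — the grammar is not LL(1).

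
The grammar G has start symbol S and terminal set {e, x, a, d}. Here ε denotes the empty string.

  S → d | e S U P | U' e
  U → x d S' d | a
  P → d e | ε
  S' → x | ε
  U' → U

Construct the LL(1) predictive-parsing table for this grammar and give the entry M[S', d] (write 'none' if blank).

S' → ε

FIRST(U) = {a, x}
FIRST(P) = {ε, d}
FIRST(S') = {ε, x}
FIRST(U') = {a, x}  (via U)
FIRST(S) = {a, d, e, x}  (via U' e)
FOLLOW(S) includes $ since S is the start symbol.
FOLLOW(S'): in U→x d S' d, S' is followed by d with FIRST {d}. Thus FOLLOW(S') = {d}.
For S' → x: FIRST(x) = {x}, so it goes in M[S', t] for t ∈ {x}.
For S' → ε: FIRST(ε) = {ε}, so it goes in M[S', t] for t ∈ {}; since ε ∈ FIRST, also for every t ∈ FOLLOW(S') = {d}.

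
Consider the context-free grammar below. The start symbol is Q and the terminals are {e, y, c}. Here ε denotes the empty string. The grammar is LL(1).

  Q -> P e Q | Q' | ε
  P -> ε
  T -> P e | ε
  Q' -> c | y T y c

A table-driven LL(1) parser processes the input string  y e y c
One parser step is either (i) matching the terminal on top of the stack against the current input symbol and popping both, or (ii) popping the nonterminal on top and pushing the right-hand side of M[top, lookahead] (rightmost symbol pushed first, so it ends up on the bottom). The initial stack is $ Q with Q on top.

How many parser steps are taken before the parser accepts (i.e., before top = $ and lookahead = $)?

     Stack      Input      Action
  1  $ Q        y e y c $  expand Q -> Q'
  2  $ Q'       y e y c $  expand Q' -> y T y c
  3  $ c y T y  y e y c $  match y
  4  $ c y T    e y c $    expand T -> P e
  5  $ c y e P  e y c $    expand P -> ε
  6  $ c y e    e y c $    match e
  7  $ c y      y c $      match y
  8  $ c        c $        match c
Accept reached after 8 steps.

8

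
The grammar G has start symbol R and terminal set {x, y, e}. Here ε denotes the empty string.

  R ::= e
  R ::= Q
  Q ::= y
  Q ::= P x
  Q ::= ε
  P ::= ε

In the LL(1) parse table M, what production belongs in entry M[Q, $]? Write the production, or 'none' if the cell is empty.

FIRST(P): from P::=ε we get {ε}. So FIRST(P) = {ε}.
FIRST(Q): from Q::=y we get {y}; from Q::=P x we get {x}; from Q::=ε we get {ε}. So FIRST(Q) = {ε, x, y}.
FIRST(R): from R::=e we get {e}; from R::=Q we get {ε, x, y}. So FIRST(R) = {ε, e, x, y}.
FOLLOW(R) includes $ since R is the start symbol.
FOLLOW(R): R appears on no right-hand side. Thus FOLLOW(R) = {$}.
FOLLOW(Q): in R::=Q, the suffix after Q is empty, so FOLLOW(Q) ⊇ FOLLOW(R) = {$}. Thus FOLLOW(Q) = {$}.
For Q ::= y: FIRST(y) = {y}, so it goes in M[Q, t] for t ∈ {y}.
For Q ::= P x: FIRST(P x) = {x}, so it goes in M[Q, t] for t ∈ {x}.
For Q ::= ε: FIRST(ε) = {ε}, so it goes in M[Q, t] for t ∈ {}; since ε ∈ FIRST, also for every t ∈ FOLLOW(Q) = {$}.

Q ::= ε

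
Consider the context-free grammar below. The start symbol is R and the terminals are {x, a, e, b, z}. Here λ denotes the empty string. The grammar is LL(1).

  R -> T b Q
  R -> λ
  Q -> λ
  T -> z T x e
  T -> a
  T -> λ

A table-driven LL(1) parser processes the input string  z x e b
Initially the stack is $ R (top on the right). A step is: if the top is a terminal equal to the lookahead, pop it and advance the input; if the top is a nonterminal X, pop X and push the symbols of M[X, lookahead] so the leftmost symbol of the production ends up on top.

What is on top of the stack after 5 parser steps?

e

step 1: stack=$ R  input=z x e b $  — expand R -> T b Q
step 2: stack=$ Q b T  input=z x e b $  — expand T -> z T x e
step 3: stack=$ Q b e x T z  input=z x e b $  — match z
step 4: stack=$ Q b e x T  input=x e b $  — expand T -> λ
step 5: stack=$ Q b e x  input=x e b $  — match x
Stack after step 5: $ Q b e (top = e).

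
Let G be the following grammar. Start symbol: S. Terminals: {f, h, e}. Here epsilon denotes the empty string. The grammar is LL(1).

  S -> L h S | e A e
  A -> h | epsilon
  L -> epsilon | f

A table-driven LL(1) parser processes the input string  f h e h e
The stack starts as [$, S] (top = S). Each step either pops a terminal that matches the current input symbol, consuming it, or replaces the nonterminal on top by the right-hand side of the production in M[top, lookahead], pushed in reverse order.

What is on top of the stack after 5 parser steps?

     Stack    Input        Action
  1  $ S      f h e h e $  expand S -> L h S
  2  $ S h L  f h e h e $  expand L -> f
  3  $ S h f  f h e h e $  match f
  4  $ S h    h e h e $    match h
  5  $ S      e h e $      expand S -> e A e
Stack after step 5: $ e A e (top = e).

e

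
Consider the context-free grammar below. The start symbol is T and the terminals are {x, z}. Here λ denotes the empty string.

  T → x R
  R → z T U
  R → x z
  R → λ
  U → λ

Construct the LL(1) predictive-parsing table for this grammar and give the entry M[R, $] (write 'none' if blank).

FIRST(T): from T→x R we get {x}. So FIRST(T) = {x}.
FIRST(R): from R→z T U we get {z}; from R→x z we get {x}; from R→λ we get {λ}. So FIRST(R) = {λ, x, z}.
FIRST(U): from U→λ we get {λ}. So FIRST(U) = {λ}.
FOLLOW(T) includes $ since T is the start symbol.
FOLLOW(T): in R→z T U, T is followed by U with FIRST {λ}; in R→z T U, the suffix after T is nullable, so FOLLOW(T) ⊇ FOLLOW(R) = {$}. Thus FOLLOW(T) = {$}.
FOLLOW(R): in T→x R, the suffix after R is empty, so FOLLOW(R) ⊇ FOLLOW(T) = {$}. Thus FOLLOW(R) = {$}.
For R → z T U: FIRST(z T U) = {z}, so it goes in M[R, t] for t ∈ {z}.
For R → x z: FIRST(x z) = {x}, so it goes in M[R, t] for t ∈ {x}.
For R → λ: FIRST(λ) = {λ}, so it goes in M[R, t] for t ∈ {}; since λ ∈ FIRST, also for every t ∈ FOLLOW(R) = {$}.

R → λ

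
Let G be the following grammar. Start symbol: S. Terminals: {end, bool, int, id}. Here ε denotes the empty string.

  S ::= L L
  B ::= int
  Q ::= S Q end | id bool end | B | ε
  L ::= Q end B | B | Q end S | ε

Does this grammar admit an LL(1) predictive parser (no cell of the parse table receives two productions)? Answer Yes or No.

No

FIRST(S) = {ε, end, id, int}
FIRST(B) = {int}
FIRST(Q) = {ε, end, id, int}
FIRST(L) = {ε, end, id, int}
FOLLOW(S) = {$, end, id, int}
FOLLOW(B) = {$, end, id, int}
FOLLOW(Q) = {end}
FOLLOW(L) = {$, end, id, int}
Cell M[L, end] receives both L ::= Q end B and L ::= Q end S and L ::= ε — the grammar is not LL(1).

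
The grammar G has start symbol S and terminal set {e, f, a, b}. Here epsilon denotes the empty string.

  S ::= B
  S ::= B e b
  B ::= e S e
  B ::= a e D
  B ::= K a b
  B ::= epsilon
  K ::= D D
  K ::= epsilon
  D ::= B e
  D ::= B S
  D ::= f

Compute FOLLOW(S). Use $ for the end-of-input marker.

FIRST(S): from S::=B we get {epsilon, a, e, f}; from S::=B e b we get {a, e, f}. So FIRST(S) = {epsilon, a, e, f}.
FIRST(B): from B::=e S e we get {e}; from B::=a e D we get {a}; from B::=K a b we get {a, e, f}; from B::=epsilon we get {epsilon}. So FIRST(B) = {epsilon, a, e, f}.
FIRST(D): from D::=B e we get {a, e, f}; from D::=B S we get {epsilon, a, e, f}; from D::=f we get {f}. So FIRST(D) = {epsilon, a, e, f}.
FIRST(K): from K::=D D we get {epsilon, a, e, f}; from K::=epsilon we get {epsilon}. So FIRST(K) = {epsilon, a, e, f}.
FOLLOW(S) includes $ since S is the start symbol.
FOLLOW(K): in B::=K a b, K is followed by a b with FIRST {a}. Thus FOLLOW(K) = {a}.
FOLLOW(S): in B::=e S e, S is followed by e with FIRST {e}; in D::=B S, the suffix after S is empty, so FOLLOW(S) ⊇ FOLLOW(D) = {$, a, e, f}. Thus FOLLOW(S) = {$, a, e, f}.
FOLLOW(B): in S::=B, the suffix after B is empty, so FOLLOW(B) ⊇ FOLLOW(S) = {$, a, e, f}; in S::=B e b, B is followed by e b with FIRST {e}; in D::=B e, B is followed by e with FIRST {e}; in D::=B S, B is followed by S with FIRST {epsilon, a, e, f}; in D::=B S, the suffix after B is nullable, so FOLLOW(B) ⊇ FOLLOW(D) = {$, a, e, f}. Thus FOLLOW(B) = {$, a, e, f}.
FOLLOW(D): in B::=a e D, the suffix after D is empty, so FOLLOW(D) ⊇ FOLLOW(B) = {$, a, e, f}; in K::=D D (occurrence 1), D is followed by D with FIRST {epsilon, a, e, f}; in K::=D D (occurrence 1), the suffix after D is nullable, so FOLLOW(D) ⊇ FOLLOW(K) = {a}; in K::=D D (occurrence 2), the suffix after D is empty, so FOLLOW(D) ⊇ FOLLOW(K) = {a}. Thus FOLLOW(D) = {$, a, e, f}.

{$, a, e, f}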